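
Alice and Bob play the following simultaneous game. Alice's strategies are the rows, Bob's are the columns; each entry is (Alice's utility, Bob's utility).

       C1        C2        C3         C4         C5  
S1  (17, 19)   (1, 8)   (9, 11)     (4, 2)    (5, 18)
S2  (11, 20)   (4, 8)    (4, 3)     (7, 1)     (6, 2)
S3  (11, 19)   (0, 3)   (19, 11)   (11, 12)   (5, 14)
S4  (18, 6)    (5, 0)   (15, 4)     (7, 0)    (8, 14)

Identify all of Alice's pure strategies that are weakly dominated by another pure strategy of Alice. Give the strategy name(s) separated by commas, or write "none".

S4 weakly dominates S1 — C1: 18>17, C2: 5>1, C3: 15>9, C4: 7>4, C5: 8>5.
S4 weakly dominates S2 — C1: 18>11, C2: 5>4, C3: 15>4, C4: 7=7, C5: 8>6.
S3: no other strategy beats it everywhere (S1 at C3 (19>9); S2 at C3 (19>4); S4 at C3 (19>15)).
S4: no other strategy beats it everywhere (S1 at C1 (18>17); S2 at C1 (18>11); S3 at C1 (18>11)).

S1, S2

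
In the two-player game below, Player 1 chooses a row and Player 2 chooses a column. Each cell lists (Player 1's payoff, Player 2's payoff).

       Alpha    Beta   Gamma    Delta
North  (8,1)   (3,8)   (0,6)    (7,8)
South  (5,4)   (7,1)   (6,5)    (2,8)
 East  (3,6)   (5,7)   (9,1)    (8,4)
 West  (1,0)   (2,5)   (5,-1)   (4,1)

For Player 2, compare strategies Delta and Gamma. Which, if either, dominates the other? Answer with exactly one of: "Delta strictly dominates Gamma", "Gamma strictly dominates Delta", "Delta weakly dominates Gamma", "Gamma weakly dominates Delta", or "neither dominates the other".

Delta strictly dominates Gamma

Compare Delta to Gamma across each opponent action: North: 8>6, South: 8>5, East: 4>1, West: 1>-1.
Delta gives a strictly higher payoff against each opponent action, so Delta strictly dominates Gamma.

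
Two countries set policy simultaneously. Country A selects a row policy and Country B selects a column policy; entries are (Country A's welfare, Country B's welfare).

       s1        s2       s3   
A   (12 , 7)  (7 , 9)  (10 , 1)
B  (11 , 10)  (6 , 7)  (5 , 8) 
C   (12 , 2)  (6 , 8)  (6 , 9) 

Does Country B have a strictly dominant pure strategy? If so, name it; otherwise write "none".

s1 fails to dominate s2 at A (7<9).
s2 fails to dominate s1 at B (7<10).
s3 fails to dominate s1 at A (1<7).
No single strategy dominates all the others.

none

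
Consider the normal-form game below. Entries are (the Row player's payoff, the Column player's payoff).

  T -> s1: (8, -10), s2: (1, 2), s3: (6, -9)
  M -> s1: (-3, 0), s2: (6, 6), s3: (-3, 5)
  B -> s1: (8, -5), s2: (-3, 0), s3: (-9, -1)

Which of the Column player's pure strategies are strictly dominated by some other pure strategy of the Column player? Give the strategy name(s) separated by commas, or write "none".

s2 strictly dominates s1 — T: 2>-10, M: 6>0, B: 0>-5.
s2: no other strategy beats it everywhere (s1 at T (2>-10); s3 at T (2>-9)).
s2 strictly dominates s3 — T: 2>-9, M: 6>5, B: 0>-1.

s1, s3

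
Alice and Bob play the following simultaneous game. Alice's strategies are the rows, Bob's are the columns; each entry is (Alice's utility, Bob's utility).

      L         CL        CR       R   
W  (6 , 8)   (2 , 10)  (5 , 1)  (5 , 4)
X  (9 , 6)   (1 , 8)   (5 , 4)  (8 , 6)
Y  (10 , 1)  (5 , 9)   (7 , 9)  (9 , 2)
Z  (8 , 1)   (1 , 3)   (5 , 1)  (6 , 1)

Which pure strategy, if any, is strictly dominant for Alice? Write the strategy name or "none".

Y

Y vs W: L: 10>6, CL: 5>2, CR: 7>5, R: 9>5.
Y vs X: L: 10>9, CL: 5>1, CR: 7>5, R: 9>8.
Y vs Z: L: 10>8, CL: 5>1, CR: 7>5, R: 9>6.
Y strictly beats every other strategy against every opponent action, so it is strictly dominant.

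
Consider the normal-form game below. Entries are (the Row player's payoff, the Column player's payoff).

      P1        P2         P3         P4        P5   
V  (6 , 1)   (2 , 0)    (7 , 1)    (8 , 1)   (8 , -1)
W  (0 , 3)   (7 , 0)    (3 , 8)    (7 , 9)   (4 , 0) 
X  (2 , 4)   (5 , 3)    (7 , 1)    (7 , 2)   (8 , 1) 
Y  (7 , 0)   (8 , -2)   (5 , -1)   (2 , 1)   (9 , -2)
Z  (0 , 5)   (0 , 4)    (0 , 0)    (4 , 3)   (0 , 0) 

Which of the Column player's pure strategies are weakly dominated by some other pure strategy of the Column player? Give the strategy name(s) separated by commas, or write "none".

P2, P3, P5

P1: no other strategy beats it everywhere (P2 at V (1>0); P3 at X (4>1); P4 at X (4>2); P5 at V (1>-1)).
P2: dominated, since P1 does at least as well everywhere (V: 1>0, W: 3>0, X: 4>3, Y: 0>-2, Z: 5>4).
P4 weakly dominates P3 — V: 1=1, W: 9>8, X: 2>1, Y: 1>-1, Z: 3>0.
Nothing dominates P4: P1 at W (9>3); P2 at V (1>0); P3 at W (9>8); P5 at V (1>-1).
P5 is weakly dominated by P1 (V: 1>-1, W: 3>0, X: 4>1, Y: 0>-2, Z: 5>0).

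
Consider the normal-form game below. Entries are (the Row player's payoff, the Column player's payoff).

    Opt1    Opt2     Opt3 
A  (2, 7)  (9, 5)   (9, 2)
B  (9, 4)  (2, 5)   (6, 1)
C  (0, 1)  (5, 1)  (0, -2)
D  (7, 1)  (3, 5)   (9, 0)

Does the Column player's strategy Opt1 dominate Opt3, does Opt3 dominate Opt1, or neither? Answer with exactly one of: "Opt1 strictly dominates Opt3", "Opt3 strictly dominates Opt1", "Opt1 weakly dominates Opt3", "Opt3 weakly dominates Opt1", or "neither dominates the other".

Compare Opt1 to Opt3 across each opponent action: A: 7>2, B: 4>1, C: 1>-2, D: 1>0.
Opt1 gives a strictly higher payoff against each opponent action, so Opt1 strictly dominates Opt3.

Opt1 strictly dominates Opt3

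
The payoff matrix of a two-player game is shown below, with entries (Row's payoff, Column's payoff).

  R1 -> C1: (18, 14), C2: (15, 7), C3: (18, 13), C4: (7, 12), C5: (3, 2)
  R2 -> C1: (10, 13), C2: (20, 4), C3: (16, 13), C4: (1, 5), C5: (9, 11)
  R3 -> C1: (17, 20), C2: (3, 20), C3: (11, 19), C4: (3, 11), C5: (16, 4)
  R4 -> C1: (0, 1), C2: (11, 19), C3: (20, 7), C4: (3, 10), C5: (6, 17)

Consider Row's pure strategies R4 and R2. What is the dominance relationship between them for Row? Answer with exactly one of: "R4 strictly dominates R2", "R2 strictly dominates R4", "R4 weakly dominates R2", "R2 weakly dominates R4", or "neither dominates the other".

neither dominates the other

Compare R4 to R2 across each opponent action: C1: 0<10, C2: 11<20, C3: 20>16, C4: 3>1, C5: 6<9.
R4 does better at C3, C4 but worse at C1, C2, C5; neither strategy dominates the other.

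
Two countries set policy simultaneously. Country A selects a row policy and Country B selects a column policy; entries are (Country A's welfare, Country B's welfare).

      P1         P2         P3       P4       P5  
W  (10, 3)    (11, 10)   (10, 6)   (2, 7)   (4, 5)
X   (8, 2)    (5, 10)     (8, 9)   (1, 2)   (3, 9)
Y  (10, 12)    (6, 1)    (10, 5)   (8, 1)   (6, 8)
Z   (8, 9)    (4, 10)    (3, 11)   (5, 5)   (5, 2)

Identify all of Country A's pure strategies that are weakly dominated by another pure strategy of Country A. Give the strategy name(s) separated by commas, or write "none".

X, Z

Nothing dominates W: X at P1 (10>8); Y at P2 (11>6); Z at P1 (10>8).
X: dominated, since W does at least as well everywhere (P1: 10>8, P2: 11>5, P3: 10>8, P4: 2>1, P5: 4>3).
Nothing dominates Y: W at P4 (8>2); X at P1 (10>8); Z at P1 (10>8).
Y weakly dominates Z — P1: 10>8, P2: 6>4, P3: 10>3, P4: 8>5, P5: 6>5.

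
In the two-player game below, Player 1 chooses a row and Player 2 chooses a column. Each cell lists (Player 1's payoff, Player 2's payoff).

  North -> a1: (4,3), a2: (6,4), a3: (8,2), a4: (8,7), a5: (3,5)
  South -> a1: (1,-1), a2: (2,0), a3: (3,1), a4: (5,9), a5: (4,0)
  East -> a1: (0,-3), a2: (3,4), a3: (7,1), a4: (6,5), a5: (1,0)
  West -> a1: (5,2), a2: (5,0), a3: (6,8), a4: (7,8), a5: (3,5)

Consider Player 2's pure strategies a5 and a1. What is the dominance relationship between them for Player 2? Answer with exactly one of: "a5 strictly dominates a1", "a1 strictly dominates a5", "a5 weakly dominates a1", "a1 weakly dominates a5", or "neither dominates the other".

a5 strictly dominates a1

Compare a5 to a1 across each opponent action: North: 5>3, South: 0>-1, East: 0>-3, West: 5>2.
Every comparison favours a5, so a5 strictly dominates a1.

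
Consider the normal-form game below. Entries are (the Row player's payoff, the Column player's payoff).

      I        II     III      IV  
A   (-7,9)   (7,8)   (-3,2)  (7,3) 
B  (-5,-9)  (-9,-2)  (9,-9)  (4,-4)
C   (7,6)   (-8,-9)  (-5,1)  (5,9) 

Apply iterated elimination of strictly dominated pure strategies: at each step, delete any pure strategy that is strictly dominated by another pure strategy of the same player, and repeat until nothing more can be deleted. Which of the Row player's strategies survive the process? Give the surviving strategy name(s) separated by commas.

Column III is eliminated: IV beats it against every remaining row (A: 3>2, B: -4>-9, C: 9>1).
For the Row player, C strictly dominates B on the remaining columns (I: 7>-5, II: -8>-9, IV: 5>4); eliminate B.
The Column player's strategy II is strictly dominated by I (A: 9>8, C: 6>-9) and is removed.
Among the remaining strategies, none is strictly dominated by another pure strategy of the same player, so the elimination stops.
Surviving strategies — the Row player: {A, C}; the Column player: {I, IV}.

A, C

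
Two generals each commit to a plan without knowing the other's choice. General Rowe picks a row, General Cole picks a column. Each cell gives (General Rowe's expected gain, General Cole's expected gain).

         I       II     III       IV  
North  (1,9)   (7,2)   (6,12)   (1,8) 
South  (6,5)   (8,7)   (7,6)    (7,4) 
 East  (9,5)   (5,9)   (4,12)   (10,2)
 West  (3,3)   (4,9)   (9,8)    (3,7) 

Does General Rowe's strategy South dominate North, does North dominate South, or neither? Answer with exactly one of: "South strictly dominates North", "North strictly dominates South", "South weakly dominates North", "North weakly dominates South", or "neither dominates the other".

Compare South to North across each opponent action: I: 6>1, II: 8>7, III: 7>6, IV: 7>1.
Every comparison favours South, so South strictly dominates North.

South strictly dominates North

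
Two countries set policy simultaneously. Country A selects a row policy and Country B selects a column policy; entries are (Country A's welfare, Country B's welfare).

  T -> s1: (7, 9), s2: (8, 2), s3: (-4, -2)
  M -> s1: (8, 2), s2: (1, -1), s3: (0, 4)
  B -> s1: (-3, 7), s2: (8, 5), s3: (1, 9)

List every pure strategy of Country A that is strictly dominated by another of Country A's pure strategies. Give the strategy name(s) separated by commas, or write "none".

none

T is not dominated — it holds its own against M at s2 (8>1); B at s1 (7>-3).
M is not dominated — it holds its own against T at s1 (8>7); B at s1 (8>-3).
B is not dominated — it holds its own against T at s2 (8=8); M at s2 (8>1).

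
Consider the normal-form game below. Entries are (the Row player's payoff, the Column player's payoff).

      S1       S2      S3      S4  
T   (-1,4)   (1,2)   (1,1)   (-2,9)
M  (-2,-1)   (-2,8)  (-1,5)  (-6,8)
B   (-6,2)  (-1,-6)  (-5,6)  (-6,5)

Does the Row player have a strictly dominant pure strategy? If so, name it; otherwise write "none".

T vs M: S1: -1>-2, S2: 1>-2, S3: 1>-1, S4: -2>-6.
T vs B: S1: -1>-6, S2: 1>-1, S3: 1>-5, S4: -2>-6.
T strictly beats every other strategy against every opponent action, so it is strictly dominant.

T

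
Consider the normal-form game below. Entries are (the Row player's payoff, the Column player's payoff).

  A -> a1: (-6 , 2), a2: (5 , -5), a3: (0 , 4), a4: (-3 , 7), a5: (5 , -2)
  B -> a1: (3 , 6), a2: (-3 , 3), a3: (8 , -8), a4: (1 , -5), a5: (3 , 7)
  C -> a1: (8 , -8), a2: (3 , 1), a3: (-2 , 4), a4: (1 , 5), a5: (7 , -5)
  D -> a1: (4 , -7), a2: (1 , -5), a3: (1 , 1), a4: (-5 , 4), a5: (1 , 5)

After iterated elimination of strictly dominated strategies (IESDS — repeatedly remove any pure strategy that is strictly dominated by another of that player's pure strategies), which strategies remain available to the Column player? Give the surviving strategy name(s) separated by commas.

a1, a2, a4, a5

Column a3 is eliminated: a4 beats it against every remaining row (A: 7>4, B: -5>-8, C: 5>4, D: 4>1).
For the Row player, C strictly dominates D on the remaining columns (a1: 8>4, a2: 3>1, a4: 1>-5, a5: 7>1); eliminate D.
Among the remaining strategies, none is strictly dominated by another pure strategy of the same player, so the elimination stops.
Surviving strategies — the Row player: {A, B, C}; the Column player: {a1, a2, a4, a5}.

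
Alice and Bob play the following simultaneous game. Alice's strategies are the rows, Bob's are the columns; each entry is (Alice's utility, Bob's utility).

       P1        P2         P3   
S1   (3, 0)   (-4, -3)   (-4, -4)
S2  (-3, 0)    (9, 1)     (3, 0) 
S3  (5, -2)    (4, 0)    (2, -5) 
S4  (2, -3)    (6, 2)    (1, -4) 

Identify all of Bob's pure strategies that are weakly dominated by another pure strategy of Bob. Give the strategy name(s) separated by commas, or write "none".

P3

P1: no other strategy beats it everywhere (P2 at S1 (0>-3); P3 at S1 (0>-4)).
P2: no other strategy beats it everywhere (P1 at S2 (1>0); P3 at S1 (-3>-4)).
P3 is weakly dominated by P1 (S1: 0>-4, S2: 0=0, S3: -2>-5, S4: -3>-4).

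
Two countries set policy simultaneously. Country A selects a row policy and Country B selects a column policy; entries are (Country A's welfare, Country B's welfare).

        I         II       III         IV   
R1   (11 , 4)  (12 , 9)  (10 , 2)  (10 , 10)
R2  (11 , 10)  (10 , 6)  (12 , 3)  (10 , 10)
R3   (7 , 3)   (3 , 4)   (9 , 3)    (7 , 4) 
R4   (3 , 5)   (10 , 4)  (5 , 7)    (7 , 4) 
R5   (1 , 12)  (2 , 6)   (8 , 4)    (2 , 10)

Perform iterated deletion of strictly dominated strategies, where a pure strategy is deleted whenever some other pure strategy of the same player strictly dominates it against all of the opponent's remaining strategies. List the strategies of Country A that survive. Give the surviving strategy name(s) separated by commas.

For Country A, R1 strictly dominates R3 on the remaining columns (I: 11>7, II: 12>3, III: 10>9, IV: 10>7); eliminate R3.
Country A's strategy R4 is strictly dominated by R1 (I: 11>3, II: 12>10, III: 10>5, IV: 10>7) and is removed.
Row R5 is eliminated: R1 beats it against every remaining column (I: 11>1, II: 12>2, III: 10>8, IV: 10>2).
Country B's strategy II is strictly dominated by IV (R1: 10>9, R2: 10>6) and is removed.
Country B's strategy III is strictly dominated by I (R1: 4>2, R2: 10>3) and is removed.
Among the remaining strategies, none is strictly dominated by another pure strategy of the same player, so the elimination stops.
Surviving strategies — Country A: {R1, R2}; Country B: {I, IV}.

R1, R2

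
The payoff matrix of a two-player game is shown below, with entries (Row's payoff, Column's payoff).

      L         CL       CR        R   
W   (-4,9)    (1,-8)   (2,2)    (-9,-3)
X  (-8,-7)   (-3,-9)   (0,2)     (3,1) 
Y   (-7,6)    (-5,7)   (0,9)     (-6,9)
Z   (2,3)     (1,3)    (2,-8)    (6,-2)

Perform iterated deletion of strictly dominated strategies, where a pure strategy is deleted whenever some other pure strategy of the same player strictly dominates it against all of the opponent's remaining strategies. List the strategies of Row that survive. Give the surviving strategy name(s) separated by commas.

Row X is eliminated: Z beats it against every remaining column (L: 2>-8, CL: 1>-3, CR: 2>0, R: 6>3).
For Row, Z strictly dominates Y on the remaining columns (L: 2>-7, CL: 1>-5, CR: 2>0, R: 6>-6); eliminate Y.
Column's strategy CR is strictly dominated by L (W: 9>2, Z: 3>-8) and is removed.
Column R is eliminated: L beats it against every remaining row (W: 9>-3, Z: 3>-2).
Among the remaining strategies, none is strictly dominated by another pure strategy of the same player, so the elimination stops.
Surviving strategies — Row: {W, Z}; Column: {L, CL}.

W, Z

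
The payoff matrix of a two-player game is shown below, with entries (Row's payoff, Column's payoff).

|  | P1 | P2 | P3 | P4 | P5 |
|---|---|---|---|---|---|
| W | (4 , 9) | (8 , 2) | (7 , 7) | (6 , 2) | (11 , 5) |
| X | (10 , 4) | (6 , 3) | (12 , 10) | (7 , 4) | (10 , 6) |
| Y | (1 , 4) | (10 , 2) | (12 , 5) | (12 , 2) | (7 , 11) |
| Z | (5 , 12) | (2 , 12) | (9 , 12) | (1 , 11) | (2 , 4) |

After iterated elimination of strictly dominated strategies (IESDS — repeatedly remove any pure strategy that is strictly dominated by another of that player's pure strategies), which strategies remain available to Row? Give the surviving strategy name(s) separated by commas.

For Row, X strictly dominates Z on the remaining columns (P1: 10>5, P2: 6>2, P3: 12>9, P4: 7>1, P5: 10>2); eliminate Z.
Column P2 is eliminated: P1 beats it against every remaining row (W: 9>2, X: 4>3, Y: 4>2).
Column P4 is eliminated: P3 beats it against every remaining row (W: 7>2, X: 10>4, Y: 5>2).
Among the remaining strategies, none is strictly dominated by another pure strategy of the same player, so the elimination stops.
Surviving strategies — Row: {W, X, Y}; Column: {P1, P3, P5}.

W, X, Y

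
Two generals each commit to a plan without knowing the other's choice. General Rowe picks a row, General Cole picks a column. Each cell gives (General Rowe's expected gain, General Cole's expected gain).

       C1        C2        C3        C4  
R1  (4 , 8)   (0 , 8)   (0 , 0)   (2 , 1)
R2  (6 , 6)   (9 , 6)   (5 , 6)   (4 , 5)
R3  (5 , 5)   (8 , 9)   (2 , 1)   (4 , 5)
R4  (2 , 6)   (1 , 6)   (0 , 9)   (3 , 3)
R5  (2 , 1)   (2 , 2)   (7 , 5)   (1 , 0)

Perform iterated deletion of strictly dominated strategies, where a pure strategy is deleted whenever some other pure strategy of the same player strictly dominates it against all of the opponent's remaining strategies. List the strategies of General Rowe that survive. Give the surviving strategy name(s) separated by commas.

For General Rowe, R2 strictly dominates R1 on the remaining columns (C1: 6>4, C2: 9>0, C3: 5>0, C4: 4>2); eliminate R1.
For General Rowe, R2 strictly dominates R4 on the remaining columns (C1: 6>2, C2: 9>1, C3: 5>0, C4: 4>3); eliminate R4.
Column C4 is eliminated: C2 beats it against every remaining row (R2: 6>5, R3: 9>5, R5: 2>0).
General Rowe's strategy R3 is strictly dominated by R2 (C1: 6>5, C2: 9>8, C3: 5>2) and is removed.
Among the remaining strategies, none is strictly dominated by another pure strategy of the same player, so the elimination stops.
Surviving strategies — General Rowe: {R2, R5}; General Cole: {C1, C2, C3}.

R2, R5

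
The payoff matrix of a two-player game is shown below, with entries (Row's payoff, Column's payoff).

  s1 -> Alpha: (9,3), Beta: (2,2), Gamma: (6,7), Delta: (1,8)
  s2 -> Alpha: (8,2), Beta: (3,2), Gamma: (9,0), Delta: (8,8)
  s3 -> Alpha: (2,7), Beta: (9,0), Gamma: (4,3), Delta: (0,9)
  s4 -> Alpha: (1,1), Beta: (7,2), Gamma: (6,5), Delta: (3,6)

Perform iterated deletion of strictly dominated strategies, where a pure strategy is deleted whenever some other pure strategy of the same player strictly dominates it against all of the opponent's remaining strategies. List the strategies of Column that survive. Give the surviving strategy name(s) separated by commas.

Column's strategy Alpha is strictly dominated by Delta (s1: 8>3, s2: 8>2, s3: 9>7, s4: 6>1) and is removed.
For Row, s2 strictly dominates s1 on the remaining columns (Beta: 3>2, Gamma: 9>6, Delta: 8>1); eliminate s1.
Column Beta is eliminated: Delta beats it against every remaining row (s2: 8>2, s3: 9>0, s4: 6>2).
Row s3 is eliminated: s2 beats it against every remaining column (Gamma: 9>4, Delta: 8>0).
For Row, s2 strictly dominates s4 on the remaining columns (Gamma: 9>6, Delta: 8>3); eliminate s4.
Column's strategy Gamma is strictly dominated by Delta (s2: 8>0) and is removed.
Among the remaining strategies, none is strictly dominated by another pure strategy of the same player, so the elimination stops.
Surviving strategies — Row: {s2}; Column: {Delta}.

Delta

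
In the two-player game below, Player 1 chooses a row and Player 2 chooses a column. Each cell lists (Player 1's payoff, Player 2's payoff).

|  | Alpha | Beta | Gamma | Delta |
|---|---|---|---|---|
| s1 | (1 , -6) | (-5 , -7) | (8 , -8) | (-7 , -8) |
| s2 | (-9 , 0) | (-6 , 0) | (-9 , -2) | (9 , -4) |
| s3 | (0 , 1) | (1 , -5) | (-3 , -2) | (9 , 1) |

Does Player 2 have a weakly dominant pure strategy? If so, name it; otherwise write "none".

Alpha vs Beta: s1: -6>-7, s2: 0=0, s3: 1>-5.
Alpha vs Gamma: s1: -6>-8, s2: 0>-2, s3: 1>-2.
Alpha vs Delta: s1: -6>-8, s2: 0>-4, s3: 1=1.
Alpha is at least as good as every other strategy against every opponent action, so it is weakly dominant.

Alpha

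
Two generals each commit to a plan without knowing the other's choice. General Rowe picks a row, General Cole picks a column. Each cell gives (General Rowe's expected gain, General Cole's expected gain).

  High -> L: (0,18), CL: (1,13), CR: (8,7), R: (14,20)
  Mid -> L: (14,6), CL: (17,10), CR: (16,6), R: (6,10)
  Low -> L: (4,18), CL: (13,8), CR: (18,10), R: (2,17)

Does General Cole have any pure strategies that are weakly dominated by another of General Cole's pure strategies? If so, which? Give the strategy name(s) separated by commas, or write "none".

CL, CR

L: no other strategy beats it everywhere (CL at High (18>13); CR at High (18>7); R at Low (18>17)).
CL is weakly dominated by R (High: 20>13, Mid: 10=10, Low: 17>8).
L weakly dominates CR — High: 18>7, Mid: 6=6, Low: 18>10.
R: no other strategy beats it everywhere (L at High (20>18); CL at High (20>13); CR at High (20>7)).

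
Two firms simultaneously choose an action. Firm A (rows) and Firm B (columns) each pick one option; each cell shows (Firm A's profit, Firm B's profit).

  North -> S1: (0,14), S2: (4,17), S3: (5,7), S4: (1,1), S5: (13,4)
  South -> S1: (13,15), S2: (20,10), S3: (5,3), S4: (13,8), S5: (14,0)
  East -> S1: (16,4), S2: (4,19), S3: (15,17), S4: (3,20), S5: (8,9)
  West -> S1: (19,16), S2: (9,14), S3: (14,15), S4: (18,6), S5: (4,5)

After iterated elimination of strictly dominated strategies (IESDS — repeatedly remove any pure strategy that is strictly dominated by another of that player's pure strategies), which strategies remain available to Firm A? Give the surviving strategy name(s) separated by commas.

South, East, West

Firm B's strategy S5 is strictly dominated by S2 (North: 17>4, South: 10>0, East: 19>9, West: 14>5) and is removed.
Firm A's strategy North is strictly dominated by West (S1: 19>0, S2: 9>4, S3: 14>5, S4: 18>1) and is removed.
Among the remaining strategies, none is strictly dominated by another pure strategy of the same player, so the elimination stops.
Surviving strategies — Firm A: {South, East, West}; Firm B: {S1, S2, S3, S4}.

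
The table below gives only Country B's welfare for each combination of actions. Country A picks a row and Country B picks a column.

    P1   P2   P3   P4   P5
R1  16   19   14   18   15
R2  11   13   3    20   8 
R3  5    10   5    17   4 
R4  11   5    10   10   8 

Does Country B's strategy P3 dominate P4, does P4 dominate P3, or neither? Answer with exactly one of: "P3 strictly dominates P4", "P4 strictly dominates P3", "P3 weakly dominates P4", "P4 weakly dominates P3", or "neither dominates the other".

P4 weakly dominates P3

Compare P3 to P4 across each opponent action: R1: 14<18, R2: 3<20, R3: 5<17, R4: 10=10.
P4 is at least as good everywhere and strictly better somewhere (tied at R4), so P4 weakly dominates P3.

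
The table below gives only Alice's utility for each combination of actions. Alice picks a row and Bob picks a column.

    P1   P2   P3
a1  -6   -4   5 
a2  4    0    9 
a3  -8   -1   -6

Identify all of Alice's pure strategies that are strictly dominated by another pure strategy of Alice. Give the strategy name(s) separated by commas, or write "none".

a1 is strictly dominated by a2 (P1: 4>-6, P2: 0>-4, P3: 9>5).
a2: no other strategy beats it everywhere (a1 at P1 (4>-6); a3 at P1 (4>-8)).
a3: dominated, since a2 does at least as well everywhere (P1: 4>-8, P2: 0>-1, P3: 9>-6).

a1, a3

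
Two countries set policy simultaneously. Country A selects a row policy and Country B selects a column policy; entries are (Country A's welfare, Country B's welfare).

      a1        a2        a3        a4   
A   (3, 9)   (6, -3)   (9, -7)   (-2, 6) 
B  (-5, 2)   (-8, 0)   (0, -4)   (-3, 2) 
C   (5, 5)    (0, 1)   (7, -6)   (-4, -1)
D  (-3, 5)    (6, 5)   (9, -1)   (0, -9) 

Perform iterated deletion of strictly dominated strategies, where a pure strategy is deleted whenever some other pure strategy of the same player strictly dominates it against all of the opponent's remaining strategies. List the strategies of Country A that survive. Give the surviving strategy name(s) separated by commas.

A, C, D

Country A's strategy B is strictly dominated by A (a1: 3>-5, a2: 6>-8, a3: 9>0, a4: -2>-3) and is removed.
Column a3 is eliminated: a1 beats it against every remaining row (A: 9>-7, C: 5>-6, D: 5>-1).
Column a4 is eliminated: a1 beats it against every remaining row (A: 9>6, C: 5>-1, D: 5>-9).
Among the remaining strategies, none is strictly dominated by another pure strategy of the same player, so the elimination stops.
Surviving strategies — Country A: {A, C, D}; Country B: {a1, a2}.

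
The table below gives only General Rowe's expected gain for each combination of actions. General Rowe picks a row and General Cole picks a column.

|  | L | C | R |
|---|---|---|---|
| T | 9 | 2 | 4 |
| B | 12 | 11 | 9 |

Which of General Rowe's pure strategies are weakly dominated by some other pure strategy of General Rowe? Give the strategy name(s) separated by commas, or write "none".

B weakly dominates T — L: 12>9, C: 11>2, R: 9>4.
B: no other strategy beats it everywhere (T at L (12>9)).

T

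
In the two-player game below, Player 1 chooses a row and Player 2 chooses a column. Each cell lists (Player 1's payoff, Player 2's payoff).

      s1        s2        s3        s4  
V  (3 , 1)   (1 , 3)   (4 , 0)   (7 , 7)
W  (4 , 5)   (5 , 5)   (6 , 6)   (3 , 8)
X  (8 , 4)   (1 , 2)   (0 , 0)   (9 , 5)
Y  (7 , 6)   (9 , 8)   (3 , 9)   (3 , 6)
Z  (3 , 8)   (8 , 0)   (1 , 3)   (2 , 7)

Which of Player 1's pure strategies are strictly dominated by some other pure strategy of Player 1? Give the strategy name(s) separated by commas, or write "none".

Z

V: no other strategy beats it everywhere (W at s4 (7>3); X at s2 (1=1); Y at s3 (4>3); Z at s1 (3=3)).
Nothing dominates W: V at s1 (4>3); X at s2 (5>1); Y at s3 (6>3); Z at s1 (4>3).
X is not dominated — it holds its own against V at s1 (8>3); W at s1 (8>4); Y at s1 (8>7); Z at s1 (8>3).
Y: no other strategy beats it everywhere (V at s1 (7>3); W at s1 (7>4); X at s2 (9>1); Z at s1 (7>3)).
Y strictly dominates Z — s1: 7>3, s2: 9>8, s3: 3>1, s4: 3>2.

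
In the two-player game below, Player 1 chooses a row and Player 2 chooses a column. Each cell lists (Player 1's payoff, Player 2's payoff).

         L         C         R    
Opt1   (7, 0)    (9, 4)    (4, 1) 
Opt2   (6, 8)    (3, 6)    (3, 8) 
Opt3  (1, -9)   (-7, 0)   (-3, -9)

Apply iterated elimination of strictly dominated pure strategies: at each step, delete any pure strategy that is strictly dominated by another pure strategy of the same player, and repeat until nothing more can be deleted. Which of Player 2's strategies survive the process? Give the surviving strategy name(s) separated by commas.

C

Player 1's strategy Opt2 is strictly dominated by Opt1 (L: 7>6, C: 9>3, R: 4>3) and is removed.
Player 1's strategy Opt3 is strictly dominated by Opt1 (L: 7>1, C: 9>-7, R: 4>-3) and is removed.
Column L is eliminated: C beats it against every remaining row (Opt1: 4>0).
For Player 2, C strictly dominates R on the remaining rows (Opt1: 4>1); eliminate R.
Among the remaining strategies, none is strictly dominated by another pure strategy of the same player, so the elimination stops.
Surviving strategies — Player 1: {Opt1}; Player 2: {C}.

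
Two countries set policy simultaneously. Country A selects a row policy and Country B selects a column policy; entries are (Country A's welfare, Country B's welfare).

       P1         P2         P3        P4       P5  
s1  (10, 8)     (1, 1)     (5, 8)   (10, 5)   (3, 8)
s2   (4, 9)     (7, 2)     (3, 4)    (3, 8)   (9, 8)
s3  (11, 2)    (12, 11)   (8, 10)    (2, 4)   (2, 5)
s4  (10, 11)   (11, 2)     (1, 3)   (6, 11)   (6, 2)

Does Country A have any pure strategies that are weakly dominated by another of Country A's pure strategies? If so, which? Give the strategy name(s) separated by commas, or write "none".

none

Nothing dominates s1: s2 at P1 (10>4); s3 at P4 (10>2); s4 at P3 (5>1).
s2 is not dominated — it holds its own against s1 at P2 (7>1); s3 at P4 (3>2); s4 at P3 (3>1).
Nothing dominates s3: s1 at P1 (11>10); s2 at P1 (11>4); s4 at P1 (11>10).
s4: no other strategy beats it everywhere (s1 at P2 (11>1); s2 at P1 (10>4); s3 at P4 (6>2)).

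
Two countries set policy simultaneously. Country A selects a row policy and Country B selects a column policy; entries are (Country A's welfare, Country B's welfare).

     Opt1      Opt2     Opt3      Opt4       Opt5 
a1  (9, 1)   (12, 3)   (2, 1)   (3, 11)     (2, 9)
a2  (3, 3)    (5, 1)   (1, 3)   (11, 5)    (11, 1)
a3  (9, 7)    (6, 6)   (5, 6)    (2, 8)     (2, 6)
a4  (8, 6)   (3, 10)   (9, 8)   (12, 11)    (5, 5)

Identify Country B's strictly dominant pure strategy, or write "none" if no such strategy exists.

Opt4

Opt4 vs Opt1: a1: 11>1, a2: 5>3, a3: 8>7, a4: 11>6.
Opt4 vs Opt2: a1: 11>3, a2: 5>1, a3: 8>6, a4: 11>10.
Opt4 vs Opt3: a1: 11>1, a2: 5>3, a3: 8>6, a4: 11>8.
Opt4 vs Opt5: a1: 11>9, a2: 5>1, a3: 8>6, a4: 11>5.
Opt4 strictly beats every other strategy against every opponent action, so it is strictly dominant.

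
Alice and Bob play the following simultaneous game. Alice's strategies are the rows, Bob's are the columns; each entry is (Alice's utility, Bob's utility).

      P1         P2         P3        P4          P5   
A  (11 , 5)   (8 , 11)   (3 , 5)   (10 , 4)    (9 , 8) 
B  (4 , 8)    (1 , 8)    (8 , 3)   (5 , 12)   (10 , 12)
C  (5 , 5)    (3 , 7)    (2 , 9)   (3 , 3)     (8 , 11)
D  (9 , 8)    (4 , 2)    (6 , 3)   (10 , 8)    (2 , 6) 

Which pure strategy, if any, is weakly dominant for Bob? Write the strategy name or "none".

none

P1 fails to dominate P2 at A (5<11).
P2 fails to dominate P1 at D (2<8).
P3 fails to dominate P1 at B (3<8).
P4 fails to dominate P1 at A (4<5).
P5 fails to dominate P1 at D (6<8).
No single strategy dominates all the others.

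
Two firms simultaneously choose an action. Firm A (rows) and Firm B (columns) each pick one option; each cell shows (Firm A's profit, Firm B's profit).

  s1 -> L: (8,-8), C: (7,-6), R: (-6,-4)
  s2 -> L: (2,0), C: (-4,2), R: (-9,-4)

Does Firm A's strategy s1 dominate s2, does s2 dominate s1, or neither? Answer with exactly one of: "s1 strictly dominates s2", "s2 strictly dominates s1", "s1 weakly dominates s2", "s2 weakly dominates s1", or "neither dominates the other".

s1 strictly dominates s2

s1's payoffs vs s2's, by Firm B's action — L: 8>2, C: 7>-4, R: -6>-9.
s1 gives a strictly higher payoff against each choice by Firm B, so s1 strictly dominates s2.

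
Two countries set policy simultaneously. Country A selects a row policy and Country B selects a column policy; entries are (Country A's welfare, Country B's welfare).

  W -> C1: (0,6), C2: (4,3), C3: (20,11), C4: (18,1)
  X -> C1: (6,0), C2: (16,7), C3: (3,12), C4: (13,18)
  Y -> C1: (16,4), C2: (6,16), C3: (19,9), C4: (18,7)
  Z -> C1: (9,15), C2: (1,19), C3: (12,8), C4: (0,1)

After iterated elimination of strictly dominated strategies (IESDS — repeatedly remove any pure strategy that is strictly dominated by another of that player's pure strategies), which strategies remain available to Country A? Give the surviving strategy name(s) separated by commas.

W, X, Y

Country A's strategy Z is strictly dominated by Y (C1: 16>9, C2: 6>1, C3: 19>12, C4: 18>0) and is removed.
Country B's strategy C1 is strictly dominated by C3 (W: 11>6, X: 12>0, Y: 9>4) and is removed.
Among the remaining strategies, none is strictly dominated by another pure strategy of the same player, so the elimination stops.
Surviving strategies — Country A: {W, X, Y}; Country B: {C2, C3, C4}.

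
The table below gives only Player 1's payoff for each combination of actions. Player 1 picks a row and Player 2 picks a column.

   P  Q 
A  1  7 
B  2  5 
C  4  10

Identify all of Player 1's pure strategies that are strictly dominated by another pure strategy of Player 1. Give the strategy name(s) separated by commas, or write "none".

A, B

A is strictly dominated by C (P: 4>1, Q: 10>7).
C strictly dominates B — P: 4>2, Q: 10>5.
C is not dominated — it holds its own against A at P (4>1); B at P (4>2).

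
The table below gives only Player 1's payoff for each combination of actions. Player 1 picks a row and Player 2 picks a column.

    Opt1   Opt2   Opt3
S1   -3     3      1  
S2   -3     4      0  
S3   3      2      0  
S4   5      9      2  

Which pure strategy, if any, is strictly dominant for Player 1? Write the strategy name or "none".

S4 vs S1: Opt1: 5>-3, Opt2: 9>3, Opt3: 2>1.
S4 vs S2: Opt1: 5>-3, Opt2: 9>4, Opt3: 2>0.
S4 vs S3: Opt1: 5>3, Opt2: 9>2, Opt3: 2>0.
S4 strictly beats every other strategy against every opponent action, so it is strictly dominant.

S4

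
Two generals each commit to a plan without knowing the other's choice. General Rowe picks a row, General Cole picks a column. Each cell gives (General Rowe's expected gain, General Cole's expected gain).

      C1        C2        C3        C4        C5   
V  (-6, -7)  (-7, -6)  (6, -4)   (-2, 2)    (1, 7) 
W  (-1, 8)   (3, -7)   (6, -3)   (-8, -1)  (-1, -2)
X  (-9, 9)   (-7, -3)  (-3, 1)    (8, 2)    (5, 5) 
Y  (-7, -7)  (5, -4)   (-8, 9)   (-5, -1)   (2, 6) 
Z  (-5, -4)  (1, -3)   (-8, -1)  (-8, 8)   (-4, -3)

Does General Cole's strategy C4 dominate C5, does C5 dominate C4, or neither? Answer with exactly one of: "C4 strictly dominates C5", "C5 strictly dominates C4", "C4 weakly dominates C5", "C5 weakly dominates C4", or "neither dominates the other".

neither dominates the other

Compare C4 to C5 across each choice by General Rowe: V: 2<7, W: -1>-2, X: 2<5, Y: -1<6, Z: 8>-3.
C4 does better at W, Z but worse at V, X, Y; neither strategy dominates the other.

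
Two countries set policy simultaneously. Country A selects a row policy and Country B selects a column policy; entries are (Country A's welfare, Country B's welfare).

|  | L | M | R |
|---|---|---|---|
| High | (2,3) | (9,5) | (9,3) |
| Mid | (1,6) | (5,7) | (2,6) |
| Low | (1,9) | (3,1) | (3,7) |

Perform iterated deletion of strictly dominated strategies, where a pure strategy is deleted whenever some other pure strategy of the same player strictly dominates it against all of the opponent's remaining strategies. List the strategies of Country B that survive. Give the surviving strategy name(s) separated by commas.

M

Country A's strategy Mid is strictly dominated by High (L: 2>1, M: 9>5, R: 9>2) and is removed.
Row Low is eliminated: High beats it against every remaining column (L: 2>1, M: 9>3, R: 9>3).
Country B's strategy L is strictly dominated by M (High: 5>3) and is removed.
Column R is eliminated: M beats it against every remaining row (High: 5>3).
Among the remaining strategies, none is strictly dominated by another pure strategy of the same player, so the elimination stops.
Surviving strategies — Country A: {High}; Country B: {M}.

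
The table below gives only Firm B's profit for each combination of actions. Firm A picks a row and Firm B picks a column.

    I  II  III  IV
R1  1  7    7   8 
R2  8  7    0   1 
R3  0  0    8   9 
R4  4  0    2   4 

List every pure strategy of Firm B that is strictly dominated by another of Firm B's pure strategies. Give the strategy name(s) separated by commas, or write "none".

III

Nothing dominates I: II at R2 (8>7); III at R2 (8>0); IV at R2 (8>1).
II: no other strategy beats it everywhere (I at R1 (7>1); III at R1 (7=7); IV at R2 (7>1)).
III is strictly dominated by IV (R1: 8>7, R2: 1>0, R3: 9>8, R4: 4>2).
Nothing dominates IV: I at R1 (8>1); II at R1 (8>7); III at R1 (8>7).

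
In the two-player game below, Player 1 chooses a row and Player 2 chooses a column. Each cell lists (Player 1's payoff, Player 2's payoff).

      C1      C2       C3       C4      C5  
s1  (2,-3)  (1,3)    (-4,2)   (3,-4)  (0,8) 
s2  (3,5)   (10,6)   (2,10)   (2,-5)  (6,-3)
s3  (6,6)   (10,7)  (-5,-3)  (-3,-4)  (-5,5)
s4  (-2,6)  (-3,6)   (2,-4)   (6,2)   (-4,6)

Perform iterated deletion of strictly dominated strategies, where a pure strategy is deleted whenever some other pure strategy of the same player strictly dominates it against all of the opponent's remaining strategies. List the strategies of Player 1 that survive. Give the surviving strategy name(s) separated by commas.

s2, s3, s4

Player 2's strategy C4 is strictly dominated by C1 (s1: -3>-4, s2: 5>-5, s3: 6>-4, s4: 6>2) and is removed.
For Player 1, s2 strictly dominates s1 on the remaining columns (C1: 3>2, C2: 10>1, C3: 2>-4, C5: 6>0); eliminate s1.
Among the remaining strategies, none is strictly dominated by another pure strategy of the same player, so the elimination stops.
Surviving strategies — Player 1: {s2, s3, s4}; Player 2: {C1, C2, C3, C5}.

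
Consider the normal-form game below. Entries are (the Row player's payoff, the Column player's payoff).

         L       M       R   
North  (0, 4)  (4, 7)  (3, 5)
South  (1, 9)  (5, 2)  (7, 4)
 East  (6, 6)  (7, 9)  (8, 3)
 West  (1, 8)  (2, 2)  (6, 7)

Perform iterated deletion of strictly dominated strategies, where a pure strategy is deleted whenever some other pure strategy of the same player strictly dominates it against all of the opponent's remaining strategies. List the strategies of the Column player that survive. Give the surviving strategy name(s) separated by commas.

For the Row player, South strictly dominates North on the remaining columns (L: 1>0, M: 5>4, R: 7>3); eliminate North.
Row South is eliminated: East beats it against every remaining column (L: 6>1, M: 7>5, R: 8>7).
Row West is eliminated: East beats it against every remaining column (L: 6>1, M: 7>2, R: 8>6).
Column L is eliminated: M beats it against every remaining row (East: 9>6).
The Column player's strategy R is strictly dominated by M (East: 9>3) and is removed.
Among the remaining strategies, none is strictly dominated by another pure strategy of the same player, so the elimination stops.
Surviving strategies — the Row player: {East}; the Column player: {M}.

M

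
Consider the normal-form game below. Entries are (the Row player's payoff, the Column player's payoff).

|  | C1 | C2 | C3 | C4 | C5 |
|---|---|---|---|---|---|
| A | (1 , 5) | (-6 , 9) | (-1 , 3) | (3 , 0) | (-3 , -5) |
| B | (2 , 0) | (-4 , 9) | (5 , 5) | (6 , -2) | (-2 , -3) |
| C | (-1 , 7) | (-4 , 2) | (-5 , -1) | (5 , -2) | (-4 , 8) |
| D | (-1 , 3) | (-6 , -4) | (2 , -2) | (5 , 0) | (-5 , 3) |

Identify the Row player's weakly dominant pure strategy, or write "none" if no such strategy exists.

B vs A: C1: 2>1, C2: -4>-6, C3: 5>-1, C4: 6>3, C5: -2>-3.
B vs C: C1: 2>-1, C2: -4=-4, C3: 5>-5, C4: 6>5, C5: -2>-4.
B vs D: C1: 2>-1, C2: -4>-6, C3: 5>2, C4: 6>5, C5: -2>-5.
B is at least as good as every other strategy against every opponent action, so it is weakly dominant.

B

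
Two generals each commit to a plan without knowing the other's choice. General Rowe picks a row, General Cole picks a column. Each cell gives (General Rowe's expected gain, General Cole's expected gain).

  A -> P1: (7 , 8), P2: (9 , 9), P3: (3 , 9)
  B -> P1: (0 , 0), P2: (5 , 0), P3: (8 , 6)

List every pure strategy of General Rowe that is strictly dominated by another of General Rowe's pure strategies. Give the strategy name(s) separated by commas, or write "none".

none

A: no other strategy beats it everywhere (B at P1 (7>0)).
B is not dominated — it holds its own against A at P3 (8>3).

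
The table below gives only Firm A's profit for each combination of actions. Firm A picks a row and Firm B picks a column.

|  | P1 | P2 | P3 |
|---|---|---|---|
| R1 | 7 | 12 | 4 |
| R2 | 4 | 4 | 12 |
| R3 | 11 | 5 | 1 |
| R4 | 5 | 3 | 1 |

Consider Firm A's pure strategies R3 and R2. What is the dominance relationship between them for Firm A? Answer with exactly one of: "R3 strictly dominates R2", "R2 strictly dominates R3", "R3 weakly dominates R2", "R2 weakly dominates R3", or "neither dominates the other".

R3's payoffs vs R2's, by Firm B's action — P1: 11>4, P2: 5>4, P3: 1<12.
R3 does better at P1, P2 but worse at P3; neither strategy dominates the other.

neither dominates the other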